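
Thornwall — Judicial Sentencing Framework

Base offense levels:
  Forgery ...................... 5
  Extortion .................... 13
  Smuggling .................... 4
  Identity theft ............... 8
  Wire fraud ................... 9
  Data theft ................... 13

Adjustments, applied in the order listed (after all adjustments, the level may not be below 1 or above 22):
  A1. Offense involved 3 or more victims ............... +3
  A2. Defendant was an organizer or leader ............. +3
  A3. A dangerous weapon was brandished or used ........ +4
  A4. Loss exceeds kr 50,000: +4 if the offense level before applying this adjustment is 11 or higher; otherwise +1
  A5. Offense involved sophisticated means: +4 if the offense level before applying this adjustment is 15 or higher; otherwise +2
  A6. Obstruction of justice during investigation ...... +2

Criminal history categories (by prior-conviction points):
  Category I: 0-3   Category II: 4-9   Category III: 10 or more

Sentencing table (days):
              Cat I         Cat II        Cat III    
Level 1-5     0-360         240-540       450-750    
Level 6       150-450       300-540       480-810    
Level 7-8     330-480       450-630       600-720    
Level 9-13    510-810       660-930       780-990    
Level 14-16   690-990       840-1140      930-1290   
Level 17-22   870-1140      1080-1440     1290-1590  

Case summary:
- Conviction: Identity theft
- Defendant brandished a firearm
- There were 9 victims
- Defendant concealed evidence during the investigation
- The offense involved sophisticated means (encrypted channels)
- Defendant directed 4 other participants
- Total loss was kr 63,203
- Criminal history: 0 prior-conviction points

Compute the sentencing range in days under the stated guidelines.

870-1140 days

Base offense level for identity theft: 8.
A1 applies: 8 + 3 = 11.
A2 applies: 11 + 3 = 14.
A3 applies: 14 + 4 = 18.
A4 applies (level before this adjustment is 18 ≥ 11, so +4): 18 + 4 = 22.
A5 applies (level before this adjustment is 22 ≥ 15, so +4): 22 + 4 = 26.
A6 applies: 26 + 2 = 28.
Level 28 exceeds the maximum of 22; capped at 22.
Final offense level: 22.
Criminal history: 0 prior points → Category I (0-3).
Level 22 falls in the 17-22 band.
Grid: Level 17-22 × Category I = 870-1140 days.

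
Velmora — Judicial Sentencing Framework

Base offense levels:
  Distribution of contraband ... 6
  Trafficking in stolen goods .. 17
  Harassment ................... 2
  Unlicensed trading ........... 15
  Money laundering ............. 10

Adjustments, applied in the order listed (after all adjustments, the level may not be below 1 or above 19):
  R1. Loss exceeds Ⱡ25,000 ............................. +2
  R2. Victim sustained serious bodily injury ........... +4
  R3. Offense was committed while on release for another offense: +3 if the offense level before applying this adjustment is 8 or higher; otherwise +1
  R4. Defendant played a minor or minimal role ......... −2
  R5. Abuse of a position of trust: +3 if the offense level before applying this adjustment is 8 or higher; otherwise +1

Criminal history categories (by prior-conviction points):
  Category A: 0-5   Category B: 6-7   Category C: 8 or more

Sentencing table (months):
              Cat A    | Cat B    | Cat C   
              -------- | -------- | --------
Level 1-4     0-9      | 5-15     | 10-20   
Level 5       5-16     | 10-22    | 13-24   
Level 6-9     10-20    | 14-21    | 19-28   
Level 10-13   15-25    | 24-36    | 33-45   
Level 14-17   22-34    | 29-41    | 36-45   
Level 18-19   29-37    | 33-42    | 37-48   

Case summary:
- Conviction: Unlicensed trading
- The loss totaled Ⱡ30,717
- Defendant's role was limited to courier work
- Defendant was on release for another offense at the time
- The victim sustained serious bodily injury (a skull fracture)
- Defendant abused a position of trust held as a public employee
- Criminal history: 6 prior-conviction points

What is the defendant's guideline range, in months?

Base offense level for unlicensed trading: 15.
R1 applies: 15 + 2 = 17.
R2 applies: 17 + 4 = 21.
R3 applies (level before this adjustment is 21 ≥ 8, so +3): 21 + 3 = 24.
R4 applies: 24 − 2 = 22.
R5 applies (level before this adjustment is 22 ≥ 8, so +3): 22 + 3 = 25.
Level 25 exceeds the maximum of 19; capped at 19.
Final offense level: 19.
Criminal history: 6 prior points → Category B (6-7).
Level 19 falls in the 18-19 band.
Grid: Level 18-19 × Category B = 33-42 months.

33-42 months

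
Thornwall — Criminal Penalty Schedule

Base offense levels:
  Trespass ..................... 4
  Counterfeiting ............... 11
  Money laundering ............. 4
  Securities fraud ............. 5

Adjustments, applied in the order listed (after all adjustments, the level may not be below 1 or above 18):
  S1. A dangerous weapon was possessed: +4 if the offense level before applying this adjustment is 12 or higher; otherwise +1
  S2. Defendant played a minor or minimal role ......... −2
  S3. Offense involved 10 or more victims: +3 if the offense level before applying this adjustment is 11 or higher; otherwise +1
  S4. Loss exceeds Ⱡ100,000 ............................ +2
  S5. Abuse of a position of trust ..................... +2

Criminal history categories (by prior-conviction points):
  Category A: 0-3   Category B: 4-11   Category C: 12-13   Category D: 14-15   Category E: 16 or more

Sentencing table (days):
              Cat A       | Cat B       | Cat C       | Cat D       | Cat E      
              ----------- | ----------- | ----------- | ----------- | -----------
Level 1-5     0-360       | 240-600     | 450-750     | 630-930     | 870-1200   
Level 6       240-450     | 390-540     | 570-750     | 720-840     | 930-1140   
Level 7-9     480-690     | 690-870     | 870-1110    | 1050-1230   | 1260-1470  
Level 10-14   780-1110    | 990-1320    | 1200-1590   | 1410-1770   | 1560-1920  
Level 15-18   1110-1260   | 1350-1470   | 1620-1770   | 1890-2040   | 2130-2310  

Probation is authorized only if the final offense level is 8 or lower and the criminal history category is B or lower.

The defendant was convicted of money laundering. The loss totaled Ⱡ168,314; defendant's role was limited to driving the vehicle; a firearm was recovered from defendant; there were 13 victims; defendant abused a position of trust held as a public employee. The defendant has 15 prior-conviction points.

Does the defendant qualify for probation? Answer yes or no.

Base offense level for money laundering: 4.
S1 applies (level before this adjustment is 4 < 12, so +1): 4 + 1 = 5.
S2 applies: 5 − 2 = 3.
S3 applies (level before this adjustment is 3 < 11, so +1): 3 + 1 = 4.
S4 applies: 4 + 2 = 6.
S5 applies: 6 + 2 = 8.
Final offense level: 8.
Criminal history: 15 prior points → Category D (14-15).
Level 8 falls in the 7-9 band.
Grid: Level 7-9 × Category D = 1050-1230 days.
Probation check: level 8 ≤ 8 and category D > B → not eligible.

No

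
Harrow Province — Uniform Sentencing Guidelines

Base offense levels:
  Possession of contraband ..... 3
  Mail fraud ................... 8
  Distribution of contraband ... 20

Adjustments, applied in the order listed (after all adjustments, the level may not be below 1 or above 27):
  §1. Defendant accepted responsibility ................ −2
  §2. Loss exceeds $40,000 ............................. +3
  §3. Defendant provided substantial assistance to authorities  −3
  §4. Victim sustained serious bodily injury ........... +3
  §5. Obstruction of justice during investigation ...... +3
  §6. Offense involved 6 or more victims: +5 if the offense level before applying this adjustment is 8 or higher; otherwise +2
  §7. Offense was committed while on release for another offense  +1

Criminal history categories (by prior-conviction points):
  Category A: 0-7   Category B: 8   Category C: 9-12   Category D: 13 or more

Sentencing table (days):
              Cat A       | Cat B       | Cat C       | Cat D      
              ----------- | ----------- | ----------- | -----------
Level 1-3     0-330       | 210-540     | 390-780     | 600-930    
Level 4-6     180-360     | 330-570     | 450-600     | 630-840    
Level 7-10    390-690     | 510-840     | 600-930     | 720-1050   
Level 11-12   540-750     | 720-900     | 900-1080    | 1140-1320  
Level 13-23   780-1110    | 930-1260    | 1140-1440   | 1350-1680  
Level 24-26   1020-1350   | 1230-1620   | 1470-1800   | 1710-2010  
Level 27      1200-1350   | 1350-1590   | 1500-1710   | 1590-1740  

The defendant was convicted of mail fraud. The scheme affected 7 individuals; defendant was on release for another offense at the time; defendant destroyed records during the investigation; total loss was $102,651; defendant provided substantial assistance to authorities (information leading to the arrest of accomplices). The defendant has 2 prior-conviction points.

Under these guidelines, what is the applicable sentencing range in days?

Base offense level for mail fraud: 8.
§1 does not apply.
§2 applies: 8 + 3 = 11.
§3 applies: 11 − 3 = 8.
§5 applies: 8 + 3 = 11.
§6 applies (level before this adjustment is 11 ≥ 8, so +5): 11 + 5 = 16.
§7 applies: 16 + 1 = 17.
Final offense level: 17.
Criminal history: 2 prior points → Category A (0-7).
Level 17 falls in the 13-23 band.
Grid: Level 13-23 × Category A = 780-1110 days.

780-1110 days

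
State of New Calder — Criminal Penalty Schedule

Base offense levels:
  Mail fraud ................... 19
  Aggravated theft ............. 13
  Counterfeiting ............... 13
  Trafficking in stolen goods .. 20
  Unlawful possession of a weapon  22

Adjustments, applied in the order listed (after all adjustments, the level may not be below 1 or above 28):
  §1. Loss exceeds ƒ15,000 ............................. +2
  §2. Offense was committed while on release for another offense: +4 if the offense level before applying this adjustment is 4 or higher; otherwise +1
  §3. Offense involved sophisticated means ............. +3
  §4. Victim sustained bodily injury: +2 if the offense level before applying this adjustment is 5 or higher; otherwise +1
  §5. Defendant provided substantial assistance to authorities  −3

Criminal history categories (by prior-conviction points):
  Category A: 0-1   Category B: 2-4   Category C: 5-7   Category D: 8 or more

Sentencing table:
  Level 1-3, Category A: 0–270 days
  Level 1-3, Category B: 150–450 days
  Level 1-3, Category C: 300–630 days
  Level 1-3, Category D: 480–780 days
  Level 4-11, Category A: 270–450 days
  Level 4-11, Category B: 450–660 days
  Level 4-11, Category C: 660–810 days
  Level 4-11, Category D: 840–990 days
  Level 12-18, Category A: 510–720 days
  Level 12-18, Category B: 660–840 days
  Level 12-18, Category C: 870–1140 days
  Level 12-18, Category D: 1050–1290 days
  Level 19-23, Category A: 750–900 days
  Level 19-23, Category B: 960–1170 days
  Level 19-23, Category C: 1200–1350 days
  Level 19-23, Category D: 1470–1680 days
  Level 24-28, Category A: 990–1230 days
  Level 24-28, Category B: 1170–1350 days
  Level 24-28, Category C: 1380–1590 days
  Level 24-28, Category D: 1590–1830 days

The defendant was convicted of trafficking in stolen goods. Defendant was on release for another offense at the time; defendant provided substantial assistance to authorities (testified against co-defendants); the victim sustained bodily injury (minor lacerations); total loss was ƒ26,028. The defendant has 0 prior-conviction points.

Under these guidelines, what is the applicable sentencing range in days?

Base offense level for trafficking in stolen goods: 20.
§1 applies: 20 + 2 = 22.
§2 applies (level before this adjustment is 22 ≥ 4, so +4): 22 + 4 = 26.
§3 does not apply.
§4 applies (level before this adjustment is 26 ≥ 5, so +2): 26 + 2 = 28.
§5 applies: 28 − 3 = 25.
Final offense level: 25.
Criminal history: 0 prior points → Category A (0-1).
Level 25 falls in the 24-28 band.
Grid: Level 24-28 × Category A = 990-1230 days.

990-1230 days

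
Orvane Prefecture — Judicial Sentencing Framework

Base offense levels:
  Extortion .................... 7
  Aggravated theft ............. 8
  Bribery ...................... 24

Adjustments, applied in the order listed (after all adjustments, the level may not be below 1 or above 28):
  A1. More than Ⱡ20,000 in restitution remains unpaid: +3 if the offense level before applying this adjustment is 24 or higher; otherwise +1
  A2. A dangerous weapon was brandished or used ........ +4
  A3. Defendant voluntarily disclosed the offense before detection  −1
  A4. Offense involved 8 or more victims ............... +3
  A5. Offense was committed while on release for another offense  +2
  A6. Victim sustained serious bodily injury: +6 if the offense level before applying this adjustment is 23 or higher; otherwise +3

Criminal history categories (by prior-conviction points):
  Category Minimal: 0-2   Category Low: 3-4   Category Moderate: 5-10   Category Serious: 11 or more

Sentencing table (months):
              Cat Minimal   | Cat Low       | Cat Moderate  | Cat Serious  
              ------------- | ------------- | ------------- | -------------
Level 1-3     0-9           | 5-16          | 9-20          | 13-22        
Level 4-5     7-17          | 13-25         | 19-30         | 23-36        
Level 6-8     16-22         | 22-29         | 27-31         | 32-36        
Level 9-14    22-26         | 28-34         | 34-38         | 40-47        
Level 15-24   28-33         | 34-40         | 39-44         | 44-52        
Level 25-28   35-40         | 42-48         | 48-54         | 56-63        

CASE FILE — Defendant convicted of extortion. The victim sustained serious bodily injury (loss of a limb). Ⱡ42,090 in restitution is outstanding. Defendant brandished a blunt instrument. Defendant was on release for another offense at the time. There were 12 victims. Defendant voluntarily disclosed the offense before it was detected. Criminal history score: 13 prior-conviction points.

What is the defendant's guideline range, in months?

44-52 months

Base offense level for extortion: 7.
A1 applies (level before this adjustment is 7 < 24, so +1): 7 + 1 = 8.
A2 applies: 8 + 4 = 12.
A3 applies: 12 − 1 = 11.
A4 applies: 11 + 3 = 14.
A5 applies: 14 + 2 = 16.
A6 applies (level before this adjustment is 16 < 23, so +3): 16 + 3 = 19.
Final offense level: 19.
Criminal history: 13 prior points → Category Serious (11+).
Level 19 falls in the 15-24 band.
Grid: Level 15-24 × Category Serious = 44-52 months.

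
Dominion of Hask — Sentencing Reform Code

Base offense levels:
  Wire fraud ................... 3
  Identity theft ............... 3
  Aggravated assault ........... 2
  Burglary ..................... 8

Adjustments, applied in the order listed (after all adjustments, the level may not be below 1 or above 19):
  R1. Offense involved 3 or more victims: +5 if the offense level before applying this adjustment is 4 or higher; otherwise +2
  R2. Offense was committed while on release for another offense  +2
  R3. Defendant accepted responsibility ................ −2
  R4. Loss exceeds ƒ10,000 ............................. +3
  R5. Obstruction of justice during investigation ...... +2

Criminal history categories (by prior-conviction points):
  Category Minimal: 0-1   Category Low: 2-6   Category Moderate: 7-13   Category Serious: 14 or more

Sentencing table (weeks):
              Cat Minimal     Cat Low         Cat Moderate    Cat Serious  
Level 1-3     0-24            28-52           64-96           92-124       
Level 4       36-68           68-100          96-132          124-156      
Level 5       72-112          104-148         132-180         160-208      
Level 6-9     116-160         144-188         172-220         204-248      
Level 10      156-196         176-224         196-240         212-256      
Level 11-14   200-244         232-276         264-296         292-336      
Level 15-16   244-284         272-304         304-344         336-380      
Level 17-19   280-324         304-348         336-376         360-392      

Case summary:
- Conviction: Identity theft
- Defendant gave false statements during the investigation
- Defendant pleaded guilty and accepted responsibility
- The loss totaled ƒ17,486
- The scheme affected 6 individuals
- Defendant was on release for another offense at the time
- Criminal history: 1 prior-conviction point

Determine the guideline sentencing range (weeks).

Base offense level for identity theft: 3.
R1 applies (level before this adjustment is 3 < 4, so +2): 3 + 2 = 5.
R2 applies: 5 + 2 = 7.
R3 applies: 7 − 2 = 5.
R4 applies: 5 + 3 = 8.
R5 applies: 8 + 2 = 10.
Final offense level: 10.
Criminal history: 1 prior point → Category Minimal (0-1).
Level 10 falls in the 10 band.
Grid: Level 10 × Category Minimal = 156-196 weeks.

156-196 weeks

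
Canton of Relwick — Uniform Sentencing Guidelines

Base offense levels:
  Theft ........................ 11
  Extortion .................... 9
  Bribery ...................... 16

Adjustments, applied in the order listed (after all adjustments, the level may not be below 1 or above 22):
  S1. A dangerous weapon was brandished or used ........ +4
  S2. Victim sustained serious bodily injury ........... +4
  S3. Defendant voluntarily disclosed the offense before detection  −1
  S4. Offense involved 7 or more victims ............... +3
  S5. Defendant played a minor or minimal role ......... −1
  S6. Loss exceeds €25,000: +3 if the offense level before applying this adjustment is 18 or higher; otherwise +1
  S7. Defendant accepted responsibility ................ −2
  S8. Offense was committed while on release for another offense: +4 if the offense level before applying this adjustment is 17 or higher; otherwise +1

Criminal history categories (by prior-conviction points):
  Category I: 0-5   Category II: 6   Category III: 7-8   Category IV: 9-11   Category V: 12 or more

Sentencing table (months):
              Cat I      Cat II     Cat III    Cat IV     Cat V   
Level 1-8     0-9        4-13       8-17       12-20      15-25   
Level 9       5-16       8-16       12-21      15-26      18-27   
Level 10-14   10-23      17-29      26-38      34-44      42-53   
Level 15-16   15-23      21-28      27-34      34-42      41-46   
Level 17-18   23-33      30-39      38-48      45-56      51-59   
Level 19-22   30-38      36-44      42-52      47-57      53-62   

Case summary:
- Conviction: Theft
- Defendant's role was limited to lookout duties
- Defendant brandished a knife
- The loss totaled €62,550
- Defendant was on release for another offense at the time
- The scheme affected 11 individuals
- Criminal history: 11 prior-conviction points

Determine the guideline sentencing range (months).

47-57 months

Base offense level for theft: 11.
S1 applies: 11 + 4 = 15.
S2 does not apply.
S3 does not apply.
S4 applies: 15 + 3 = 18.
S5 applies: 18 − 1 = 17.
S6 applies (level before this adjustment is 17 < 18, so +1): 17 + 1 = 18.
S8 applies (level before this adjustment is 18 ≥ 17, so +4): 18 + 4 = 22.
Final offense level: 22.
Criminal history: 11 prior points → Category IV (9-11).
Level 22 falls in the 19-22 band.
Grid: Level 19-22 × Category IV = 47-57 months.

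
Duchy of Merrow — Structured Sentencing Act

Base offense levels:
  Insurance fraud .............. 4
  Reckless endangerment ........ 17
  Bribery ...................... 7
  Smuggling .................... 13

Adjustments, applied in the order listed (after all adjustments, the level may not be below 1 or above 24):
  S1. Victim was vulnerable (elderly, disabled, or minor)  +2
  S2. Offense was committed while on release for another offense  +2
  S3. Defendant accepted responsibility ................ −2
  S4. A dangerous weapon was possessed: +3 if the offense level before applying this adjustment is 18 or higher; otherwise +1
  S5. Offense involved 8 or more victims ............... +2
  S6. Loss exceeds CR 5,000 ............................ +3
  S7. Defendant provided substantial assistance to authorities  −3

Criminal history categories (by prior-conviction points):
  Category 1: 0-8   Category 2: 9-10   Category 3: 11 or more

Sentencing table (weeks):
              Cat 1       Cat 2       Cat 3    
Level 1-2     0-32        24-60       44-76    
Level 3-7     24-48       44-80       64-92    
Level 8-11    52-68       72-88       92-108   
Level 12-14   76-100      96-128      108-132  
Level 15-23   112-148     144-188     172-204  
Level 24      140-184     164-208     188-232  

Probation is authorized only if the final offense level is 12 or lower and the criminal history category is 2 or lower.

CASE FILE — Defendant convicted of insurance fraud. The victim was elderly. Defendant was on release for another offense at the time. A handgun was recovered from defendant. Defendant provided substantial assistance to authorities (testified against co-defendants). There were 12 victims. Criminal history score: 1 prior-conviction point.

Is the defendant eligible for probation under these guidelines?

Yes

Base offense level for insurance fraud: 4.
S1 applies: 4 + 2 = 6.
S2 applies: 6 + 2 = 8.
S4 applies (level before this adjustment is 8 < 18, so +1): 8 + 1 = 9.
S5 applies: 9 + 2 = 11.
S6 does not apply.
S7 applies: 11 − 3 = 8.
Final offense level: 8.
Criminal history: 1 prior point → Category 1 (0-8).
Level 8 falls in the 8-11 band.
Grid: Level 8-11 × Category 1 = 52-68 weeks.
Probation check: level 8 ≤ 12 and category 1 ≤ 2 → eligible.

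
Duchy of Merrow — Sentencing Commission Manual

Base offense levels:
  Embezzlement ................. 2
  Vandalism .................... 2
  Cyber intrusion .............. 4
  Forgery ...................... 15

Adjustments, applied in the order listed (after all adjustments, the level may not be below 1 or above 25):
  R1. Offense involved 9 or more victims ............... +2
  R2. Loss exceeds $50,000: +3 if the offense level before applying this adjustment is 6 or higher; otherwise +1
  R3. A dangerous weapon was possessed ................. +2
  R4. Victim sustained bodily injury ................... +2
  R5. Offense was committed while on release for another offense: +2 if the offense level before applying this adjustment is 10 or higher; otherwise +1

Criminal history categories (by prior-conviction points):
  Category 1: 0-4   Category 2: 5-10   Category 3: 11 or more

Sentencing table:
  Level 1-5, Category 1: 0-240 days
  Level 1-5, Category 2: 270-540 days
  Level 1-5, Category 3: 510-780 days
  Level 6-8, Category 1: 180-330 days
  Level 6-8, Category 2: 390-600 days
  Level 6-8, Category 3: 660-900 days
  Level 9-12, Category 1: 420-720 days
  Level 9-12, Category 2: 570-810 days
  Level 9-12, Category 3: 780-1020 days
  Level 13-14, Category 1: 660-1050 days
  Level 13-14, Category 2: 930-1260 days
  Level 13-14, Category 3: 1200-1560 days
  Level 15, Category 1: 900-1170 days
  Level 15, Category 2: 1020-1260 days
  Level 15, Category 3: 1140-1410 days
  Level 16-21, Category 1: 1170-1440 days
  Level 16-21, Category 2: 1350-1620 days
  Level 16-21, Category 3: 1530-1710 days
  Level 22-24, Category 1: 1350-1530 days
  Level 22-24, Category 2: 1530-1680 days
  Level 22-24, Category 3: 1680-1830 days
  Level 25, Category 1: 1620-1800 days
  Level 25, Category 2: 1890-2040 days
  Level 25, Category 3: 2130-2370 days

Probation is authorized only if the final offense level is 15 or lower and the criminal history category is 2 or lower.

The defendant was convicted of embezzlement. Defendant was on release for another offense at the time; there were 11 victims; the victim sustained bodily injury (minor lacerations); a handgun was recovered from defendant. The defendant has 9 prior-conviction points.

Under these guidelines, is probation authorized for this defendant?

Yes

Base offense level for embezzlement: 2.
R1 applies: 2 + 2 = 4.
R3 applies: 4 + 2 = 6.
R4 applies: 6 + 2 = 8.
R5 applies (level before this adjustment is 8 < 10, so +1): 8 + 1 = 9.
Final offense level: 9.
Criminal history: 9 prior points → Category 2 (5-10).
Level 9 falls in the 9-12 band.
Grid: Level 9-12 × Category 2 = 570-810 days.
Probation check: level 9 ≤ 15 and category 2 ≤ 2 → eligible.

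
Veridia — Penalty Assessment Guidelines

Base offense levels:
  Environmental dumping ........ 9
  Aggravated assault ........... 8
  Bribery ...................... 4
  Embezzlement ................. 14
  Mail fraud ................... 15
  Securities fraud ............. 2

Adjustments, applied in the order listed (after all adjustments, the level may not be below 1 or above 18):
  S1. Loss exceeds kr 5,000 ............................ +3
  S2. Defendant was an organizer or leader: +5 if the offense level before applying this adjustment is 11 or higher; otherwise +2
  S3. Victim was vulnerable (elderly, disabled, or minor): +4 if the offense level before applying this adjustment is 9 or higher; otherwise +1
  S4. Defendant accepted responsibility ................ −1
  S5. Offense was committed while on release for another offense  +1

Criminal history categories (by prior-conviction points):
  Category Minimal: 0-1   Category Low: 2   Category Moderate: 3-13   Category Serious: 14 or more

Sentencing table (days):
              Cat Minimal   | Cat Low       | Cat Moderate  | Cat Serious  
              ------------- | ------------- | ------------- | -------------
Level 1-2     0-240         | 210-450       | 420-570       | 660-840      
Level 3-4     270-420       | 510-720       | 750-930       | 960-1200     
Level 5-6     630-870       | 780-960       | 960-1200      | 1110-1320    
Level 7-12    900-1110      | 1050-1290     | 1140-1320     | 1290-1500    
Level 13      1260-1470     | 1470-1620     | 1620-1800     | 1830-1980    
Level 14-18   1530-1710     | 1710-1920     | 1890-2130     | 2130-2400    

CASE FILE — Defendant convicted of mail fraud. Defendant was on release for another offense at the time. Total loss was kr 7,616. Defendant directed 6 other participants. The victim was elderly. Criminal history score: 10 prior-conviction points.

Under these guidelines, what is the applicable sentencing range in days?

Base offense level for mail fraud: 15.
S1 applies: 15 + 3 = 18.
S2 applies (level before this adjustment is 18 ≥ 11, so +5): 18 + 5 = 23.
S3 applies (level before this adjustment is 23 ≥ 9, so +4): 23 + 4 = 27.
S4 does not apply.
S5 applies: 27 + 1 = 28.
Level 28 exceeds the maximum of 18; capped at 18.
Final offense level: 18.
Criminal history: 10 prior points → Category Moderate (3-13).
Level 18 falls in the 14-18 band.
Grid: Level 14-18 × Category Moderate = 1890-2130 days.

1890-2130 days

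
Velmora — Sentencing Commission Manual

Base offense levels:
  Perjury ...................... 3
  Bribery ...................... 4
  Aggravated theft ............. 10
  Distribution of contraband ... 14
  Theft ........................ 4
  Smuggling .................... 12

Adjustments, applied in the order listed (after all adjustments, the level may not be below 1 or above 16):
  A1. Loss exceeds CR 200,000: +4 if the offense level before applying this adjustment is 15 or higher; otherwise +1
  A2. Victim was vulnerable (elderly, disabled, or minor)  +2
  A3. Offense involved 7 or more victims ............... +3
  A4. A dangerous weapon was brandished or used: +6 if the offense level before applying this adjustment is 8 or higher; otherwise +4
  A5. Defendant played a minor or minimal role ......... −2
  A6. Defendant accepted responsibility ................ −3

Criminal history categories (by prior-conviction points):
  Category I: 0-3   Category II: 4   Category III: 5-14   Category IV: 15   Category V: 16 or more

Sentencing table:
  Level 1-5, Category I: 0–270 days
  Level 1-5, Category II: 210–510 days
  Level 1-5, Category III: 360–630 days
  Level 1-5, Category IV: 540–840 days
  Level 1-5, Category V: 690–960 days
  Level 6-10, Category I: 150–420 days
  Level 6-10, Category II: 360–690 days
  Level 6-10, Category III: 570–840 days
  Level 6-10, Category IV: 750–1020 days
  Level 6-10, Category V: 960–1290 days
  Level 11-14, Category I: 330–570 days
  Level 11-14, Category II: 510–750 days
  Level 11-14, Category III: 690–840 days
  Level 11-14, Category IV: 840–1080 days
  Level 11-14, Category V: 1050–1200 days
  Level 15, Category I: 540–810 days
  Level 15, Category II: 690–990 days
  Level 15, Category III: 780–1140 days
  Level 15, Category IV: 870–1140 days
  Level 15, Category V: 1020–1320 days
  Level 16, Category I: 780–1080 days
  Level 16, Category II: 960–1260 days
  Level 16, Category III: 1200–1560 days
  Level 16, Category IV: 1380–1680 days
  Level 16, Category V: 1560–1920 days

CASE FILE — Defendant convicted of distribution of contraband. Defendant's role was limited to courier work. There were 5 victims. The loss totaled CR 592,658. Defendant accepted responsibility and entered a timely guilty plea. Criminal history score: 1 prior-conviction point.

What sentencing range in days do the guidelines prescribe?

Base offense level for distribution of contraband: 14.
A1 applies (level before this adjustment is 14 < 15, so +1): 14 + 1 = 15.
A2 does not apply.
A5 applies: 15 − 2 = 13.
A6 applies: 13 − 3 = 10.
Final offense level: 10.
Criminal history: 1 prior point → Category I (0-3).
Level 10 falls in the 6-10 band.
Grid: Level 6-10 × Category I = 150-420 days.

150-420 days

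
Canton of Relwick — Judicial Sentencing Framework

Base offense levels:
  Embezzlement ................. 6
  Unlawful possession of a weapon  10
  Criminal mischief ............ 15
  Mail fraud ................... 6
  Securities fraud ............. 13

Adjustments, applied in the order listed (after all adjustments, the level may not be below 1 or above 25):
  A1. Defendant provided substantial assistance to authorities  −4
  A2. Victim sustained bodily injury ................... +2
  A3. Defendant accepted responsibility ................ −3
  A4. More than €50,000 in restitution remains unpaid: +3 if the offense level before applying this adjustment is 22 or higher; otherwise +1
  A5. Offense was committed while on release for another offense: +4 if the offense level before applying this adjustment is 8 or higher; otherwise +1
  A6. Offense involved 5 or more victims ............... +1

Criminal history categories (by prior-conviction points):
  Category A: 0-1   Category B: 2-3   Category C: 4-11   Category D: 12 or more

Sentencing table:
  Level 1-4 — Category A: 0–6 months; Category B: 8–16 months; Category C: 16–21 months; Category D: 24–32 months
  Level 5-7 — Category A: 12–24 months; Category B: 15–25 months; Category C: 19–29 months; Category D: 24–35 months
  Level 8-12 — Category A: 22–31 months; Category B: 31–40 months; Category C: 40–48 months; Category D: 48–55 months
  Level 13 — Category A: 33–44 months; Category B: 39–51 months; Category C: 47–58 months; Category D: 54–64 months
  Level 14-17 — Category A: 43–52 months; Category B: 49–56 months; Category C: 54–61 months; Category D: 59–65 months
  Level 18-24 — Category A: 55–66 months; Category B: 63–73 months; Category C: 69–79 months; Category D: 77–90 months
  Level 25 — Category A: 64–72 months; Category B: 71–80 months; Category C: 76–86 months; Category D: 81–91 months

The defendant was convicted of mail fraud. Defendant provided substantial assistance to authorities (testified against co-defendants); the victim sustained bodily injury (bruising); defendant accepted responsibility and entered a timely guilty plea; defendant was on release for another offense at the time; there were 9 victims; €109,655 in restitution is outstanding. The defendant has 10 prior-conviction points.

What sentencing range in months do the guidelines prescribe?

16-21 months

Base offense level for mail fraud: 6.
A1 applies: 6 − 4 = 2.
A2 applies: 2 + 2 = 4.
A3 applies: 4 − 3 = 1.
A4 applies (level before this adjustment is 1 < 22, so +1): 1 + 1 = 2.
A5 applies (level before this adjustment is 2 < 8, so +1): 2 + 1 = 3.
A6 applies: 3 + 1 = 4.
Final offense level: 4.
Criminal history: 10 prior points → Category C (4-11).
Level 4 falls in the 1-4 band.
Grid: Level 1-4 × Category C = 16-21 months.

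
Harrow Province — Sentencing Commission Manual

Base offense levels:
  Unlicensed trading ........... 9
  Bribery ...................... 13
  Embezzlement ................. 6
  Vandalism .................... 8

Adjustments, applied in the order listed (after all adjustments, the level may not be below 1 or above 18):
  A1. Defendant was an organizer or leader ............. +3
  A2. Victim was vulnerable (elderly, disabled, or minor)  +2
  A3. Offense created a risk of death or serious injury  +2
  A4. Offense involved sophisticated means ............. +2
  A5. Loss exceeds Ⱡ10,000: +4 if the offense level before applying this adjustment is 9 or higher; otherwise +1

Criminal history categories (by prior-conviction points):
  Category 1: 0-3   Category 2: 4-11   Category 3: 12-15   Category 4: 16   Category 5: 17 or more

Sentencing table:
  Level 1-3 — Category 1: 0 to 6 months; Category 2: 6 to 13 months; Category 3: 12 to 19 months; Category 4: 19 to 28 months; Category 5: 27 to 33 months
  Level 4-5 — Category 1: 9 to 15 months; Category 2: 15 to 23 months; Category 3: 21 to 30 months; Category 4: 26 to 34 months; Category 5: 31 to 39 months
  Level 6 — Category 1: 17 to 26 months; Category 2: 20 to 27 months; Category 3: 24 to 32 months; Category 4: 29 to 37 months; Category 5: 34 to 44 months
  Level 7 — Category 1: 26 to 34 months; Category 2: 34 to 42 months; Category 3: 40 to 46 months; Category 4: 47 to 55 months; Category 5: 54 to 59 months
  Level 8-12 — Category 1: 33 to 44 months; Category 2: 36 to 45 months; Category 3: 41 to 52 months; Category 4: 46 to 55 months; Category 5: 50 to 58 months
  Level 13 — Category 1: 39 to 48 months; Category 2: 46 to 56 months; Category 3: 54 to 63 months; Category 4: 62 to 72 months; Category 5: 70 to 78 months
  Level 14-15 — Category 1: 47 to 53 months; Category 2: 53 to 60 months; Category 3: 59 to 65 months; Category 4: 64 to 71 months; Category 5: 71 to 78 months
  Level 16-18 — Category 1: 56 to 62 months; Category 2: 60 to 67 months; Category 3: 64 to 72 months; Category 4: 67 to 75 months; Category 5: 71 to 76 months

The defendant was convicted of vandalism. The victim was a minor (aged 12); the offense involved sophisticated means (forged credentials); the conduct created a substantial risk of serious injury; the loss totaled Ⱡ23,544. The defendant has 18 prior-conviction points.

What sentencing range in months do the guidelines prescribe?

Base offense level for vandalism: 8.
A2 applies: 8 + 2 = 10.
A3 applies: 10 + 2 = 12.
A4 applies: 12 + 2 = 14.
A5 applies (level before this adjustment is 14 ≥ 9, so +4): 14 + 4 = 18.
Final offense level: 18.
Criminal history: 18 prior points → Category 5 (17+).
Level 18 falls in the 16-18 band.
Grid: Level 16-18 × Category 5 = 71-76 months.

71-76 months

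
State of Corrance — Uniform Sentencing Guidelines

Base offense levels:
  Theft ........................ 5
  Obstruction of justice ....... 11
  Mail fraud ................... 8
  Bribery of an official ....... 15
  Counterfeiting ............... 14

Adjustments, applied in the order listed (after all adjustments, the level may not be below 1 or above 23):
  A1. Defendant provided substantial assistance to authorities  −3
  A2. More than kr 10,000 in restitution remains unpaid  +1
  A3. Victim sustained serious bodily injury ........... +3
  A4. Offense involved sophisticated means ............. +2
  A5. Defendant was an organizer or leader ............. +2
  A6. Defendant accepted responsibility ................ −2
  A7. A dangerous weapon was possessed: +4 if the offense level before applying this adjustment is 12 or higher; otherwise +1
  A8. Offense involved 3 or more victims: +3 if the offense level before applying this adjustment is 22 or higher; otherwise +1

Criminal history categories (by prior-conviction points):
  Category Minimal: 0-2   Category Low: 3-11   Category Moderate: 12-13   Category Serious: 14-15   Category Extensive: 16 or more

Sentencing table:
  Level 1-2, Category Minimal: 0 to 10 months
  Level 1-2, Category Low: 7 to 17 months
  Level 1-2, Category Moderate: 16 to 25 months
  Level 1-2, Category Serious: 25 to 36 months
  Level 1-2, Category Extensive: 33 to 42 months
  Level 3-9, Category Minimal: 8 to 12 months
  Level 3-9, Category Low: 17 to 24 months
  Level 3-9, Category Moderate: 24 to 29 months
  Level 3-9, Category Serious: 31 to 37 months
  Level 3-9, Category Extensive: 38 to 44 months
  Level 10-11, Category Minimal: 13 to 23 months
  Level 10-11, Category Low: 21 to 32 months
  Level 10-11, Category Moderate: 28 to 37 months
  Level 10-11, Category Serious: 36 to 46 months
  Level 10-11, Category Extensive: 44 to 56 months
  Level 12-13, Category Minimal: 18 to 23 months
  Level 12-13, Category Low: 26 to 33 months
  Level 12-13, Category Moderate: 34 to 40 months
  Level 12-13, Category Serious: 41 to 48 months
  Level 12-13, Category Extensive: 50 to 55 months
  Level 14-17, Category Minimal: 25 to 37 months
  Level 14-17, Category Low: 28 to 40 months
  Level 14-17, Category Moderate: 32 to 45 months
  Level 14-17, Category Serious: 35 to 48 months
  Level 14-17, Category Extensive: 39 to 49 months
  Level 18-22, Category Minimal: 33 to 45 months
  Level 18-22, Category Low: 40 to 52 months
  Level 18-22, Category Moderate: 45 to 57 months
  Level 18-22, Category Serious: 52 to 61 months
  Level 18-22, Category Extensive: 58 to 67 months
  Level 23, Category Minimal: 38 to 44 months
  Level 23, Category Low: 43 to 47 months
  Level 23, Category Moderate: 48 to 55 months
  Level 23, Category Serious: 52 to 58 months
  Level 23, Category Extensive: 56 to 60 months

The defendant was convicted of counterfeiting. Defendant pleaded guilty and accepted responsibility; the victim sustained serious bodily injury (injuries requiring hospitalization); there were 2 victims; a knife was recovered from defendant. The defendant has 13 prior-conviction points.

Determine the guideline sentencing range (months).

45-57 months

Base offense level for counterfeiting: 14.
A1 does not apply.
A3 applies: 14 + 3 = 17.
A6 applies: 17 − 2 = 15.
A7 applies (level before this adjustment is 15 ≥ 12, so +4): 15 + 4 = 19.
Final offense level: 19.
Criminal history: 13 prior points → Category Moderate (12-13).
Level 19 falls in the 18-22 band.
Grid: Level 18-22 × Category Moderate = 45-57 months.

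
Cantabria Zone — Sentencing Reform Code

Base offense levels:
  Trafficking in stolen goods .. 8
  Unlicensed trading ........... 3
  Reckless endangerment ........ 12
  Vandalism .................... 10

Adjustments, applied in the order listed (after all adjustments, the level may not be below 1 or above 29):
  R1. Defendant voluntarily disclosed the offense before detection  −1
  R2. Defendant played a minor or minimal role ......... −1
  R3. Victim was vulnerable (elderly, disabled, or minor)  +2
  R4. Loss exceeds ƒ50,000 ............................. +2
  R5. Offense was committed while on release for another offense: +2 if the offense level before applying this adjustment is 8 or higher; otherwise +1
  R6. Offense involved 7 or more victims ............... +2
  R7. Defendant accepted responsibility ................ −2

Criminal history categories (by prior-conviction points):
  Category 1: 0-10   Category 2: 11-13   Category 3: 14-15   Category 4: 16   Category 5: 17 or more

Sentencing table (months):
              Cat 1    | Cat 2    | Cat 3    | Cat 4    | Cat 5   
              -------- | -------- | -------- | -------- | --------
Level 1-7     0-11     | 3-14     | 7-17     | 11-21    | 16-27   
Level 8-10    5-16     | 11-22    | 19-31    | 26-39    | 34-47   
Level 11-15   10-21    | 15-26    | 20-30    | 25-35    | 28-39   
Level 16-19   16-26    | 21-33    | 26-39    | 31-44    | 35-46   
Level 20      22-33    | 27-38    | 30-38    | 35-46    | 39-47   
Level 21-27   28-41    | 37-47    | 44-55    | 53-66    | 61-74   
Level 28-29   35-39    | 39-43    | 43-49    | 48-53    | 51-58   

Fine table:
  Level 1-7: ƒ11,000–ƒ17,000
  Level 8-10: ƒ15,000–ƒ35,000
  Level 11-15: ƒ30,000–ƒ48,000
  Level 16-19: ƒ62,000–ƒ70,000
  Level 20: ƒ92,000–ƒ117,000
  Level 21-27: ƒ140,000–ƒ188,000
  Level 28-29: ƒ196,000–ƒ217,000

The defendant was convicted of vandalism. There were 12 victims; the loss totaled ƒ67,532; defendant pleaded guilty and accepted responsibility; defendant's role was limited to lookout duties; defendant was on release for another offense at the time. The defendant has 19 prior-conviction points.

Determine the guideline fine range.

Base offense level for vandalism: 10.
R2 applies: 10 − 1 = 9.
R3 does not apply.
R4 applies: 9 + 2 = 11.
R5 applies (level before this adjustment is 11 ≥ 8, so +2): 11 + 2 = 13.
R6 applies: 13 + 2 = 15.
R7 applies: 15 − 2 = 13.
Final offense level: 13.
Level 13 falls in the 11-15 band.
Fine table: Level 11-15 → ƒ30,000–ƒ48,000.

ƒ30,000–ƒ48,000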